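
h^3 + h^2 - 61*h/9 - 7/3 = (h - 7/3)*(h + 1/3)*(h + 3)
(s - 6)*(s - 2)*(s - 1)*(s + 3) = s^4 - 6*s^3 - 7*s^2 + 48*s - 36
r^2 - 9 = (r - 3)*(r + 3)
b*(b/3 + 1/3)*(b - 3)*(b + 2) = b^4/3 - 7*b^2/3 - 2*b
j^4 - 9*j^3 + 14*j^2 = j^2*(j - 7)*(j - 2)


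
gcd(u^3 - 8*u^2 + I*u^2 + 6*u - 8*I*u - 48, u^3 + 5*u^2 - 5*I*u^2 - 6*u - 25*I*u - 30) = u - 2*I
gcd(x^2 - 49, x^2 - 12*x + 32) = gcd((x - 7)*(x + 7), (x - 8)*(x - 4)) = 1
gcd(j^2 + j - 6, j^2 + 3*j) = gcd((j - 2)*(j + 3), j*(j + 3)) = j + 3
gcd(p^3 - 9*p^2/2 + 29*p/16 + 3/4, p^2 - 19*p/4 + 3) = p^2 - 19*p/4 + 3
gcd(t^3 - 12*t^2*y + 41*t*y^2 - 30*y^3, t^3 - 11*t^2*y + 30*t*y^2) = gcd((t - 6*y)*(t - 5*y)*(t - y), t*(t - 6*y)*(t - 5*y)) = t^2 - 11*t*y + 30*y^2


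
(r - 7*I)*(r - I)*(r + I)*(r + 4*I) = r^4 - 3*I*r^3 + 29*r^2 - 3*I*r + 28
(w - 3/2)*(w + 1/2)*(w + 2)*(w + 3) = w^4 + 4*w^3 + w^2/4 - 39*w/4 - 9/2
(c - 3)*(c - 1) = c^2 - 4*c + 3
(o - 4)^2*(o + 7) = o^3 - o^2 - 40*o + 112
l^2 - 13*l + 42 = (l - 7)*(l - 6)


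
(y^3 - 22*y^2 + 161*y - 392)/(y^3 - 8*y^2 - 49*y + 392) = (y - 7)/(y + 7)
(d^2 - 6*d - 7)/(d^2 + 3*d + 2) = (d - 7)/(d + 2)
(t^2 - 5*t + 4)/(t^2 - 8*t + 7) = (t - 4)/(t - 7)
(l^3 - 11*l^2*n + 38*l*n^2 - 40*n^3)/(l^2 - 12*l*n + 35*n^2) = (l^2 - 6*l*n + 8*n^2)/(l - 7*n)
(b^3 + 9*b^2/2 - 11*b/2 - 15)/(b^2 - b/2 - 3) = b + 5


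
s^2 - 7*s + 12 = (s - 4)*(s - 3)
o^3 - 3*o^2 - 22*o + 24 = (o - 6)*(o - 1)*(o + 4)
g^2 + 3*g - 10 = (g - 2)*(g + 5)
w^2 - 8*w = w*(w - 8)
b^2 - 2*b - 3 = (b - 3)*(b + 1)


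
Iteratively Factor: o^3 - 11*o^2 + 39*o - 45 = (o - 3)*(o^2 - 8*o + 15) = (o - 5)*(o - 3)*(o - 3)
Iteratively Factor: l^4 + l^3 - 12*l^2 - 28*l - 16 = (l + 1)*(l^3 - 12*l - 16) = (l - 4)*(l + 1)*(l^2 + 4*l + 4) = (l - 4)*(l + 1)*(l + 2)*(l + 2)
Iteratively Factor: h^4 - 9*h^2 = (h - 3)*(h^3 + 3*h^2) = h*(h - 3)*(h^2 + 3*h) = h^2*(h - 3)*(h + 3)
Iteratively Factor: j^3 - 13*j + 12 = (j + 4)*(j^2 - 4*j + 3) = (j - 1)*(j + 4)*(j - 3)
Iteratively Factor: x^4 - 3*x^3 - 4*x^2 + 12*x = (x - 3)*(x^3 - 4*x) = x*(x - 3)*(x^2 - 4) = x*(x - 3)*(x + 2)*(x - 2)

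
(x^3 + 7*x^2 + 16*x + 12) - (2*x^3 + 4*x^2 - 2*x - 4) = -x^3 + 3*x^2 + 18*x + 16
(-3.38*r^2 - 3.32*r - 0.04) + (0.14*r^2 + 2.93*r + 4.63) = -3.24*r^2 - 0.39*r + 4.59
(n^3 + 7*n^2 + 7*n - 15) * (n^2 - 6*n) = n^5 + n^4 - 35*n^3 - 57*n^2 + 90*n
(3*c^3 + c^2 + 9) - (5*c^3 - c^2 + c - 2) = -2*c^3 + 2*c^2 - c + 11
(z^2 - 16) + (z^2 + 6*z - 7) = 2*z^2 + 6*z - 23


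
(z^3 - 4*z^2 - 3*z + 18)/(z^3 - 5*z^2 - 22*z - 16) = (z^2 - 6*z + 9)/(z^2 - 7*z - 8)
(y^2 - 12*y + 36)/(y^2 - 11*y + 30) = (y - 6)/(y - 5)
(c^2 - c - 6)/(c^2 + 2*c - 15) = (c + 2)/(c + 5)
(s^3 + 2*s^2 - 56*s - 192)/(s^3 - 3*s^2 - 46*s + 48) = (s + 4)/(s - 1)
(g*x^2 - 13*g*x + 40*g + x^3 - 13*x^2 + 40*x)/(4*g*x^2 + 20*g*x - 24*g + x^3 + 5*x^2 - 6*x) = (g*x^2 - 13*g*x + 40*g + x^3 - 13*x^2 + 40*x)/(4*g*x^2 + 20*g*x - 24*g + x^3 + 5*x^2 - 6*x)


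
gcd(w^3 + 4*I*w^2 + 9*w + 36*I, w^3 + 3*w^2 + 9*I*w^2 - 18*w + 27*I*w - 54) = w + 3*I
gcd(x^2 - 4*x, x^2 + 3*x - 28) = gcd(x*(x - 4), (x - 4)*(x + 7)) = x - 4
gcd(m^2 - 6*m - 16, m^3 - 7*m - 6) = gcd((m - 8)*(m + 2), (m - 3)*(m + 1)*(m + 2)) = m + 2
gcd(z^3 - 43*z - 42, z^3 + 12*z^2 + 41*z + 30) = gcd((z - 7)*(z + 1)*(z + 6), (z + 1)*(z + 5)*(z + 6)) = z^2 + 7*z + 6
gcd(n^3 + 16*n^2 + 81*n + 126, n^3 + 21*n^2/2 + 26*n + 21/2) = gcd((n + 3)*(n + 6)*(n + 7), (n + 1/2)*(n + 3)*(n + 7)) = n^2 + 10*n + 21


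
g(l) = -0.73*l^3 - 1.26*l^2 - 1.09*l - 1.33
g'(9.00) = -201.16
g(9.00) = -645.37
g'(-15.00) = -456.04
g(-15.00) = 2195.27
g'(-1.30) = -1.52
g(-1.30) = -0.44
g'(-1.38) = -1.78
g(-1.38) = -0.31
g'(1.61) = -10.82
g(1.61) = -9.40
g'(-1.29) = -1.48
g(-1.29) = -0.45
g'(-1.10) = -0.97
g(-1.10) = -0.68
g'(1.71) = -11.80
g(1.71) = -10.53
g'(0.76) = -4.27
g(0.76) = -3.21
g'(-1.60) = -2.66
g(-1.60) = 0.18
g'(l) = -2.19*l^2 - 2.52*l - 1.09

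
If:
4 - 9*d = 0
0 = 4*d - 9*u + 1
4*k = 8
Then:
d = 4/9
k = 2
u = 25/81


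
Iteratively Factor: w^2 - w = (w)*(w - 1)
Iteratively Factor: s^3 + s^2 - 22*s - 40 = (s - 5)*(s^2 + 6*s + 8) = (s - 5)*(s + 4)*(s + 2)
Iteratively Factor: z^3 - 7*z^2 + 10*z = (z - 5)*(z^2 - 2*z) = (z - 5)*(z - 2)*(z)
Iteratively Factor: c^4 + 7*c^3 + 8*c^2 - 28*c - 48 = (c - 2)*(c^3 + 9*c^2 + 26*c + 24) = (c - 2)*(c + 3)*(c^2 + 6*c + 8) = (c - 2)*(c + 3)*(c + 4)*(c + 2)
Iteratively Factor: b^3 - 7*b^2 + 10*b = (b - 5)*(b^2 - 2*b) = b*(b - 5)*(b - 2)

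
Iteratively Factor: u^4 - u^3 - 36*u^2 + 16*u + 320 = (u + 4)*(u^3 - 5*u^2 - 16*u + 80) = (u - 5)*(u + 4)*(u^2 - 16) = (u - 5)*(u + 4)^2*(u - 4)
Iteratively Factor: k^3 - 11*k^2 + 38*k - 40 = (k - 4)*(k^2 - 7*k + 10) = (k - 4)*(k - 2)*(k - 5)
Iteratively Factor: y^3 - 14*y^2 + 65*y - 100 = (y - 5)*(y^2 - 9*y + 20) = (y - 5)^2*(y - 4)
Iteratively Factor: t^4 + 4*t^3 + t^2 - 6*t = (t - 1)*(t^3 + 5*t^2 + 6*t) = t*(t - 1)*(t^2 + 5*t + 6) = t*(t - 1)*(t + 2)*(t + 3)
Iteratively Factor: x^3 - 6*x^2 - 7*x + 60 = (x - 4)*(x^2 - 2*x - 15) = (x - 5)*(x - 4)*(x + 3)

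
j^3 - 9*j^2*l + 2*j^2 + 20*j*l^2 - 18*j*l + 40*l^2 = (j + 2)*(j - 5*l)*(j - 4*l)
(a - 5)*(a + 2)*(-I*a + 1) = -I*a^3 + a^2 + 3*I*a^2 - 3*a + 10*I*a - 10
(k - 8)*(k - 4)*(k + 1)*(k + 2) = k^4 - 9*k^3 - 2*k^2 + 72*k + 64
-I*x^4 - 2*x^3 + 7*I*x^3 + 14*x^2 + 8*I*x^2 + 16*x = x*(x - 8)*(x - 2*I)*(-I*x - I)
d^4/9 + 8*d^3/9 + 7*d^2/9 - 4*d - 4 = (d/3 + 1/3)*(d/3 + 1)*(d - 2)*(d + 6)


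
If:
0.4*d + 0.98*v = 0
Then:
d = -2.45*v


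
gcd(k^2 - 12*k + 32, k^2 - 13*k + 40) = k - 8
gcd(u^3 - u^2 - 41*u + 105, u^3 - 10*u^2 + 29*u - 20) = u - 5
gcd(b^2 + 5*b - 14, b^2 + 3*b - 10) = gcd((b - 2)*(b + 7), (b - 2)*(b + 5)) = b - 2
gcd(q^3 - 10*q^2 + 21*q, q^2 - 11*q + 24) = q - 3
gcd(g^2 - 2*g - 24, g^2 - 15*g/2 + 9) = g - 6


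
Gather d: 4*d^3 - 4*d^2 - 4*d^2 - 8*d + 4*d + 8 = 4*d^3 - 8*d^2 - 4*d + 8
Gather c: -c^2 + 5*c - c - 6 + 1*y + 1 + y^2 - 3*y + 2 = -c^2 + 4*c + y^2 - 2*y - 3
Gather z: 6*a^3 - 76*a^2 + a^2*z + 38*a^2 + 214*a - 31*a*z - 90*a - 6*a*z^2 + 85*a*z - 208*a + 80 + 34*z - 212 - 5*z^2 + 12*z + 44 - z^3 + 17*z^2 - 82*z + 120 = 6*a^3 - 38*a^2 - 84*a - z^3 + z^2*(12 - 6*a) + z*(a^2 + 54*a - 36) + 32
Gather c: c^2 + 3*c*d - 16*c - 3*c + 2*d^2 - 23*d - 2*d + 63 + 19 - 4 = c^2 + c*(3*d - 19) + 2*d^2 - 25*d + 78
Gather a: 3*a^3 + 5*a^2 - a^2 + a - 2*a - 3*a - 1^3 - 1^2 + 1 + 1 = 3*a^3 + 4*a^2 - 4*a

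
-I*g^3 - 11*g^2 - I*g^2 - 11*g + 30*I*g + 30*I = (g - 6*I)*(g - 5*I)*(-I*g - I)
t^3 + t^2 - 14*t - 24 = (t - 4)*(t + 2)*(t + 3)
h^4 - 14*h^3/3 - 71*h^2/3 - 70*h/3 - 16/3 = (h - 8)*(h + 1/3)*(h + 1)*(h + 2)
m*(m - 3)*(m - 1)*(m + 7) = m^4 + 3*m^3 - 25*m^2 + 21*m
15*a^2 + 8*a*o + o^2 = (3*a + o)*(5*a + o)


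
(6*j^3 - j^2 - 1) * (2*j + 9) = 12*j^4 + 52*j^3 - 9*j^2 - 2*j - 9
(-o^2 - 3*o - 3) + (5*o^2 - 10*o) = 4*o^2 - 13*o - 3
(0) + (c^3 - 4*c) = c^3 - 4*c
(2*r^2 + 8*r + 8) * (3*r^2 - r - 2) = 6*r^4 + 22*r^3 + 12*r^2 - 24*r - 16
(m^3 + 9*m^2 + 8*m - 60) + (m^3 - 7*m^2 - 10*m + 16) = 2*m^3 + 2*m^2 - 2*m - 44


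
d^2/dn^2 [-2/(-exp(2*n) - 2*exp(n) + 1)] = 4*(4*(exp(n) + 1)^2*exp(n) - (2*exp(n) + 1)*(exp(2*n) + 2*exp(n) - 1))*exp(n)/(exp(2*n) + 2*exp(n) - 1)^3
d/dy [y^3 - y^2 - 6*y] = 3*y^2 - 2*y - 6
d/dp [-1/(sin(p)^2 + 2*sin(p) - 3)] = 2*(sin(p) + 1)*cos(p)/(sin(p)^2 + 2*sin(p) - 3)^2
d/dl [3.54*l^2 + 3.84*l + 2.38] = 7.08*l + 3.84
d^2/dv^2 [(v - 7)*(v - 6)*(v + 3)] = 6*v - 20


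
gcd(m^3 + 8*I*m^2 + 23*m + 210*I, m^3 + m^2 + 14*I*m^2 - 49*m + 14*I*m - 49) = m + 7*I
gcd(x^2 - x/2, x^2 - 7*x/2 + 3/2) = x - 1/2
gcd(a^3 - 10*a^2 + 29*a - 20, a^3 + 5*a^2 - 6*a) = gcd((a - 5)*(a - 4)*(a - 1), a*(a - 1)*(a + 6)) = a - 1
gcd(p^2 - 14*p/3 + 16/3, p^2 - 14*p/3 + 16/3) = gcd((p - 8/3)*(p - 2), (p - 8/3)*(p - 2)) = p^2 - 14*p/3 + 16/3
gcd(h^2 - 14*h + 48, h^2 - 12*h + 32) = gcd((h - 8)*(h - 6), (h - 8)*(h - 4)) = h - 8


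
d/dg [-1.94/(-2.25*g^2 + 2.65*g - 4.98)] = (5.141 - 8.73*g)/(2.25*g^2 - 2.65*g + 4.98)^2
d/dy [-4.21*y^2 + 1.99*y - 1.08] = 1.99 - 8.42*y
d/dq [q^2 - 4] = 2*q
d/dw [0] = 0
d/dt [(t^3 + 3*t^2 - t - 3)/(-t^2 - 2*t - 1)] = (-t^2 - 2*t - 5)/(t^2 + 2*t + 1)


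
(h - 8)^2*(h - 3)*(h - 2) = h^4 - 21*h^3 + 150*h^2 - 416*h + 384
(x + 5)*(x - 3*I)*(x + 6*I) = x^3 + 5*x^2 + 3*I*x^2 + 18*x + 15*I*x + 90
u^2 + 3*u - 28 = (u - 4)*(u + 7)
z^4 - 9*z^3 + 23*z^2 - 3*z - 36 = (z - 4)*(z - 3)^2*(z + 1)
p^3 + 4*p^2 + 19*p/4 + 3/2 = (p + 1/2)*(p + 3/2)*(p + 2)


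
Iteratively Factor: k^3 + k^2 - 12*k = (k - 3)*(k^2 + 4*k) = k*(k - 3)*(k + 4)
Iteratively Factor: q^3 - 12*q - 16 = (q + 2)*(q^2 - 2*q - 8) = (q - 4)*(q + 2)*(q + 2)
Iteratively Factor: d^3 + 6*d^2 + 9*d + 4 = (d + 1)*(d^2 + 5*d + 4) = (d + 1)*(d + 4)*(d + 1)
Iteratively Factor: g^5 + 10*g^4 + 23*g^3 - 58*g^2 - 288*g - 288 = (g + 3)*(g^4 + 7*g^3 + 2*g^2 - 64*g - 96) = (g - 3)*(g + 3)*(g^3 + 10*g^2 + 32*g + 32) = (g - 3)*(g + 3)*(g + 4)*(g^2 + 6*g + 8) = (g - 3)*(g + 3)*(g + 4)^2*(g + 2)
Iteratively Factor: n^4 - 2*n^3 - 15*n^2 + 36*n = (n - 3)*(n^3 + n^2 - 12*n) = (n - 3)^2*(n^2 + 4*n) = n*(n - 3)^2*(n + 4)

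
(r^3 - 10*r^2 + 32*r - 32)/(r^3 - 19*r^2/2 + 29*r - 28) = 2*(r - 4)/(2*r - 7)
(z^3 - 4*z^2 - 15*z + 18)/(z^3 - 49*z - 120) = (z^2 - 7*z + 6)/(z^2 - 3*z - 40)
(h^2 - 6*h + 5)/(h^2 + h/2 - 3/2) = 2*(h - 5)/(2*h + 3)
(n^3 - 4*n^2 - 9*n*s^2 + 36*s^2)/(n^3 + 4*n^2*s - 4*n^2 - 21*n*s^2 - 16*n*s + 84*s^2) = (n + 3*s)/(n + 7*s)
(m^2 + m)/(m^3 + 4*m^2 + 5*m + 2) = m/(m^2 + 3*m + 2)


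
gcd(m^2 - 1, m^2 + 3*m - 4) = m - 1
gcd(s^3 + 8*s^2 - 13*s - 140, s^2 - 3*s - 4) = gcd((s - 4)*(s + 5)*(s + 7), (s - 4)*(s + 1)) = s - 4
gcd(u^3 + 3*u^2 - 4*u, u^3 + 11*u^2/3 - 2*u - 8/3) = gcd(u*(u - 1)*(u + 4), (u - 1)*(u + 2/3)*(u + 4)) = u^2 + 3*u - 4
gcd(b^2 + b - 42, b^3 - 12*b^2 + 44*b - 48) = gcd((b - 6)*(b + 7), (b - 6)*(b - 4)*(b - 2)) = b - 6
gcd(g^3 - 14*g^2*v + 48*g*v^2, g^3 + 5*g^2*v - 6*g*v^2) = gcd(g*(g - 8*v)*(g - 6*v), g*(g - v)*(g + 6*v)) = g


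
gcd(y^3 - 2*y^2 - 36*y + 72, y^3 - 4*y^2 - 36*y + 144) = y^2 - 36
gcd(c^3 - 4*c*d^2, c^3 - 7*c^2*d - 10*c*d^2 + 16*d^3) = c + 2*d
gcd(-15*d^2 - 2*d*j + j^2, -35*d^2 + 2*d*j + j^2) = 5*d - j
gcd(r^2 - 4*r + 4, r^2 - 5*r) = 1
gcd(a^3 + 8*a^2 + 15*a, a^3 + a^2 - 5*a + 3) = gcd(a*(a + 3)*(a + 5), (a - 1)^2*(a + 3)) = a + 3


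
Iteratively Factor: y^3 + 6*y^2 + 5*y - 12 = (y - 1)*(y^2 + 7*y + 12) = (y - 1)*(y + 3)*(y + 4)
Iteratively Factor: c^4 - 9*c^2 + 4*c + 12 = (c + 3)*(c^3 - 3*c^2 + 4) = (c + 1)*(c + 3)*(c^2 - 4*c + 4) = (c - 2)*(c + 1)*(c + 3)*(c - 2)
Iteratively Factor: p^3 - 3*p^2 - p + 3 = (p - 1)*(p^2 - 2*p - 3) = (p - 3)*(p - 1)*(p + 1)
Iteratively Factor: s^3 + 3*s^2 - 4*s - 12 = (s + 2)*(s^2 + s - 6) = (s - 2)*(s + 2)*(s + 3)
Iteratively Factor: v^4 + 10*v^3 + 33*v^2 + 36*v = (v + 4)*(v^3 + 6*v^2 + 9*v) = (v + 3)*(v + 4)*(v^2 + 3*v) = v*(v + 3)*(v + 4)*(v + 3)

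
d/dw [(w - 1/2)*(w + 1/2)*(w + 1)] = 3*w^2 + 2*w - 1/4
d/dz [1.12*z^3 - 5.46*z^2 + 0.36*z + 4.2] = 3.36*z^2 - 10.92*z + 0.36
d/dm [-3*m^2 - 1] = -6*m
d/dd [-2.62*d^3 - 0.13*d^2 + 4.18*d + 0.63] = -7.86*d^2 - 0.26*d + 4.18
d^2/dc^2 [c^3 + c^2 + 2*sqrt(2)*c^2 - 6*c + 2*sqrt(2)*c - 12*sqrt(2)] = 6*c + 2 + 4*sqrt(2)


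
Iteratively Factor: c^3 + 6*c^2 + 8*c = (c)*(c^2 + 6*c + 8) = c*(c + 2)*(c + 4)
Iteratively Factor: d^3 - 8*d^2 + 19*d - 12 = (d - 4)*(d^2 - 4*d + 3) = (d - 4)*(d - 3)*(d - 1)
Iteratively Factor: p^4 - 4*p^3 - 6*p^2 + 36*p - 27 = (p - 3)*(p^3 - p^2 - 9*p + 9) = (p - 3)^2*(p^2 + 2*p - 3) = (p - 3)^2*(p - 1)*(p + 3)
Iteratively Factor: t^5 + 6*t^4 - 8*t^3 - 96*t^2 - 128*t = (t + 2)*(t^4 + 4*t^3 - 16*t^2 - 64*t) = (t + 2)*(t + 4)*(t^3 - 16*t) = (t - 4)*(t + 2)*(t + 4)*(t^2 + 4*t) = (t - 4)*(t + 2)*(t + 4)^2*(t)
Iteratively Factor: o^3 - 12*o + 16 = (o + 4)*(o^2 - 4*o + 4) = (o - 2)*(o + 4)*(o - 2)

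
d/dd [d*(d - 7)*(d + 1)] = 3*d^2 - 12*d - 7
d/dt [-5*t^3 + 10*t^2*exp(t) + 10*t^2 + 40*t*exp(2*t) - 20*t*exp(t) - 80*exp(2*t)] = 10*t^2*exp(t) - 15*t^2 + 80*t*exp(2*t) + 20*t - 120*exp(2*t) - 20*exp(t)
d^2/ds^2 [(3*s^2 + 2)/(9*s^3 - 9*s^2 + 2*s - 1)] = 2*(243*s^6 + 810*s^4 - 1053*s^3 + 513*s^2 - 54*s - 7)/(729*s^9 - 2187*s^8 + 2673*s^7 - 1944*s^6 + 1080*s^5 - 459*s^4 + 143*s^3 - 39*s^2 + 6*s - 1)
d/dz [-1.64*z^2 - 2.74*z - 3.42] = -3.28*z - 2.74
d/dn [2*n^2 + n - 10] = 4*n + 1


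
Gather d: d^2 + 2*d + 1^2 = d^2 + 2*d + 1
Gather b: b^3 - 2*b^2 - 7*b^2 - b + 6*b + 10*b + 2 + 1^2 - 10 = b^3 - 9*b^2 + 15*b - 7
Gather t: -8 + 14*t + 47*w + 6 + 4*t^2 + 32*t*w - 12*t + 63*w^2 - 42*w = 4*t^2 + t*(32*w + 2) + 63*w^2 + 5*w - 2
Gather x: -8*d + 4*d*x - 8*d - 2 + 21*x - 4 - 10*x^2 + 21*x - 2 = -16*d - 10*x^2 + x*(4*d + 42) - 8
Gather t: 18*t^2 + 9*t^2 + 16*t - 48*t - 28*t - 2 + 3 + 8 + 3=27*t^2 - 60*t + 12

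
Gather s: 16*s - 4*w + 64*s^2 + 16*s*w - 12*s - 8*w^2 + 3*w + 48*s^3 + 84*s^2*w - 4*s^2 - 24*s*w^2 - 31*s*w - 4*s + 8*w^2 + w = 48*s^3 + s^2*(84*w + 60) + s*(-24*w^2 - 15*w)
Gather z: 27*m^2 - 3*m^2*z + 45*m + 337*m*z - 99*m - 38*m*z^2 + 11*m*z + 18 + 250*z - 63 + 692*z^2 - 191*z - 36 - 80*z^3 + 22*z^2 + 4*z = 27*m^2 - 54*m - 80*z^3 + z^2*(714 - 38*m) + z*(-3*m^2 + 348*m + 63) - 81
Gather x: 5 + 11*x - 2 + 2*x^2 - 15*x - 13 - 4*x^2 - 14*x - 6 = -2*x^2 - 18*x - 16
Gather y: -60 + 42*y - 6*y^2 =-6*y^2 + 42*y - 60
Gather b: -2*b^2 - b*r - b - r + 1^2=-2*b^2 + b*(-r - 1) - r + 1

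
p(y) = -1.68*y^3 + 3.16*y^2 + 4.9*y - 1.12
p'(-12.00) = -796.70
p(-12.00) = 3298.16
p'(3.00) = -21.50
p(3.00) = -3.34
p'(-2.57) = -44.63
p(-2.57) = 35.68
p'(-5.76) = -198.72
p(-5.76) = 396.55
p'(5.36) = -106.02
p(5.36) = -142.77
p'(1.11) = 5.71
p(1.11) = 5.91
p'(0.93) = 6.42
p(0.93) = 4.82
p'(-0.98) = -6.13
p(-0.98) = -1.31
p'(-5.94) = -210.47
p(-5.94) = 433.37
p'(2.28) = -6.89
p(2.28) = 6.57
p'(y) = -5.04*y^2 + 6.32*y + 4.9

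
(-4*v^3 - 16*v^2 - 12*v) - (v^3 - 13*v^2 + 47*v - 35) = -5*v^3 - 3*v^2 - 59*v + 35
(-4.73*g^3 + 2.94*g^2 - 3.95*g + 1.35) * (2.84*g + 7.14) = -13.4332*g^4 - 25.4226*g^3 + 9.7736*g^2 - 24.369*g + 9.639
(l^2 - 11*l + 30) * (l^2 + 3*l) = l^4 - 8*l^3 - 3*l^2 + 90*l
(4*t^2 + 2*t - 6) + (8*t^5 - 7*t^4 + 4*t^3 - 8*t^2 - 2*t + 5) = 8*t^5 - 7*t^4 + 4*t^3 - 4*t^2 - 1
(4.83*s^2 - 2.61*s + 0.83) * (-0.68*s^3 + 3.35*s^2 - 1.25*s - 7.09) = -3.2844*s^5 + 17.9553*s^4 - 15.3454*s^3 - 28.2017*s^2 + 17.4674*s - 5.8847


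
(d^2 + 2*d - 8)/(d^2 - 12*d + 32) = (d^2 + 2*d - 8)/(d^2 - 12*d + 32)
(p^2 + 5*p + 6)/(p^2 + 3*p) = (p + 2)/p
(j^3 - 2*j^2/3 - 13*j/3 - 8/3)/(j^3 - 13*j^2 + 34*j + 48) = (3*j^2 - 5*j - 8)/(3*(j^2 - 14*j + 48))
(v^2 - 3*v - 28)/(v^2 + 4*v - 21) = (v^2 - 3*v - 28)/(v^2 + 4*v - 21)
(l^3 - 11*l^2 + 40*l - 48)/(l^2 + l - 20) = (l^2 - 7*l + 12)/(l + 5)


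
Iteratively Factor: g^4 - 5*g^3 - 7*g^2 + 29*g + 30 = (g + 2)*(g^3 - 7*g^2 + 7*g + 15) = (g - 5)*(g + 2)*(g^2 - 2*g - 3) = (g - 5)*(g - 3)*(g + 2)*(g + 1)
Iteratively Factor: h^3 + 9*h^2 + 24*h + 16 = (h + 1)*(h^2 + 8*h + 16) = (h + 1)*(h + 4)*(h + 4)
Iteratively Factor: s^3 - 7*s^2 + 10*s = (s - 2)*(s^2 - 5*s) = (s - 5)*(s - 2)*(s)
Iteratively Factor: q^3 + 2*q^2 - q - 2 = (q + 1)*(q^2 + q - 2) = (q + 1)*(q + 2)*(q - 1)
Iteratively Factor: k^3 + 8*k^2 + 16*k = (k)*(k^2 + 8*k + 16) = k*(k + 4)*(k + 4)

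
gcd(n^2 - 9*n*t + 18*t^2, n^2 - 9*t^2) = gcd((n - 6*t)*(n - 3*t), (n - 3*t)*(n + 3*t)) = -n + 3*t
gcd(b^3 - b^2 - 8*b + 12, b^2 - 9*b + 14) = b - 2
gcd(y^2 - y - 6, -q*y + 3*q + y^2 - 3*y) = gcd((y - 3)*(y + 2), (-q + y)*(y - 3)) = y - 3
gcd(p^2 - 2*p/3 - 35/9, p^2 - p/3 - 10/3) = p + 5/3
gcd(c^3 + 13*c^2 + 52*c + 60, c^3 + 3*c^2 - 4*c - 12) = c + 2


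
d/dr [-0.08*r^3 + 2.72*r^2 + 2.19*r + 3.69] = -0.24*r^2 + 5.44*r + 2.19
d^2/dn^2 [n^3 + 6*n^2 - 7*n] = 6*n + 12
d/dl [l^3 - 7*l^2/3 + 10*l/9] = 3*l^2 - 14*l/3 + 10/9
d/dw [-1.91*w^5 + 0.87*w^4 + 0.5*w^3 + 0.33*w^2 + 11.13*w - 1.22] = -9.55*w^4 + 3.48*w^3 + 1.5*w^2 + 0.66*w + 11.13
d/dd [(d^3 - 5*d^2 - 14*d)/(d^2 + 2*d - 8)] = (d^4 + 4*d^3 - 20*d^2 + 80*d + 112)/(d^4 + 4*d^3 - 12*d^2 - 32*d + 64)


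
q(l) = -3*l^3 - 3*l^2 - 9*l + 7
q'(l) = -9*l^2 - 6*l - 9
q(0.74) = -2.52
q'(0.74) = -18.37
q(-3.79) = 161.34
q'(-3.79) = -115.54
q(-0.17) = 8.46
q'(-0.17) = -8.24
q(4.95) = -474.92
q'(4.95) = -259.22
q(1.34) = -17.67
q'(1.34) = -33.20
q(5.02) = -493.30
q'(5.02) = -265.92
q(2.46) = -77.96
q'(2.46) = -78.22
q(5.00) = -488.00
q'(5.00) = -264.00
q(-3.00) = 88.00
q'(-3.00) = -72.00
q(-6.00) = 601.00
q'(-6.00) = -297.00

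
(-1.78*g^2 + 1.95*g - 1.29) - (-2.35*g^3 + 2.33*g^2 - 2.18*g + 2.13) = 2.35*g^3 - 4.11*g^2 + 4.13*g - 3.42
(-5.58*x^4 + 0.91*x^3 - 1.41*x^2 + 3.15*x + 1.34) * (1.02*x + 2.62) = -5.6916*x^5 - 13.6914*x^4 + 0.946*x^3 - 0.4812*x^2 + 9.6198*x + 3.5108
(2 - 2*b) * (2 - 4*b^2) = 8*b^3 - 8*b^2 - 4*b + 4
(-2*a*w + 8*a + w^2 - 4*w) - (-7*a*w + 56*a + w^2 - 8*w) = 5*a*w - 48*a + 4*w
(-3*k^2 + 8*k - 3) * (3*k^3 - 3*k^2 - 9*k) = -9*k^5 + 33*k^4 - 6*k^3 - 63*k^2 + 27*k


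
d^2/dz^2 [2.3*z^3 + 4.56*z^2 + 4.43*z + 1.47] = 13.8*z + 9.12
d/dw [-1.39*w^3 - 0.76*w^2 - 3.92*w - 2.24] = -4.17*w^2 - 1.52*w - 3.92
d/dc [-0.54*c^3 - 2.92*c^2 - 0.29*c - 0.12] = -1.62*c^2 - 5.84*c - 0.29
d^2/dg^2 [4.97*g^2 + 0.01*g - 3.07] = 9.94000000000000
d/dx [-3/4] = 0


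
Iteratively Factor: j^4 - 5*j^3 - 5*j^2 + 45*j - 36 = (j - 3)*(j^3 - 2*j^2 - 11*j + 12) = (j - 4)*(j - 3)*(j^2 + 2*j - 3) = (j - 4)*(j - 3)*(j + 3)*(j - 1)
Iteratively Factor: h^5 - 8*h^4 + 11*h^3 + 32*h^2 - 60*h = (h - 3)*(h^4 - 5*h^3 - 4*h^2 + 20*h) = h*(h - 3)*(h^3 - 5*h^2 - 4*h + 20) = h*(h - 3)*(h + 2)*(h^2 - 7*h + 10) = h*(h - 5)*(h - 3)*(h + 2)*(h - 2)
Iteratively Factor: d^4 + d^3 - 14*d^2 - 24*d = (d + 2)*(d^3 - d^2 - 12*d) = d*(d + 2)*(d^2 - d - 12) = d*(d - 4)*(d + 2)*(d + 3)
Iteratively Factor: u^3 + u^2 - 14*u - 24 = (u + 3)*(u^2 - 2*u - 8) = (u + 2)*(u + 3)*(u - 4)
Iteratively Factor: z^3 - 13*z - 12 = (z + 1)*(z^2 - z - 12) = (z - 4)*(z + 1)*(z + 3)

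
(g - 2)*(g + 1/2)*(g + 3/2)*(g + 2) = g^4 + 2*g^3 - 13*g^2/4 - 8*g - 3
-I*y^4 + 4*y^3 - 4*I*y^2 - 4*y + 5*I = (y - 1)*(y - I)*(y + 5*I)*(-I*y - I)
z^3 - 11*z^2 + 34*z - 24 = (z - 6)*(z - 4)*(z - 1)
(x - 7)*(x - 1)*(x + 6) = x^3 - 2*x^2 - 41*x + 42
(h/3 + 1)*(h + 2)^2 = h^3/3 + 7*h^2/3 + 16*h/3 + 4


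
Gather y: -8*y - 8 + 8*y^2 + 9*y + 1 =8*y^2 + y - 7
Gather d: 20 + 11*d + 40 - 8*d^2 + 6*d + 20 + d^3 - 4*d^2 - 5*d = d^3 - 12*d^2 + 12*d + 80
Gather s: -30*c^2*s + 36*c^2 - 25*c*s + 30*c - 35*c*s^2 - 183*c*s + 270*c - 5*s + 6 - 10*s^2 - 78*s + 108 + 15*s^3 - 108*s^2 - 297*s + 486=36*c^2 + 300*c + 15*s^3 + s^2*(-35*c - 118) + s*(-30*c^2 - 208*c - 380) + 600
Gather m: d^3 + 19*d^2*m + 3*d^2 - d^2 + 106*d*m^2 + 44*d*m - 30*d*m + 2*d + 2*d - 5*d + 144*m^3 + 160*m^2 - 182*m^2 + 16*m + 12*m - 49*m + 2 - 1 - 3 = d^3 + 2*d^2 - d + 144*m^3 + m^2*(106*d - 22) + m*(19*d^2 + 14*d - 21) - 2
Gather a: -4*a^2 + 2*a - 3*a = -4*a^2 - a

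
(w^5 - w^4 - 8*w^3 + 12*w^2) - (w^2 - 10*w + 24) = w^5 - w^4 - 8*w^3 + 11*w^2 + 10*w - 24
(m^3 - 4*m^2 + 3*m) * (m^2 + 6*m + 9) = m^5 + 2*m^4 - 12*m^3 - 18*m^2 + 27*m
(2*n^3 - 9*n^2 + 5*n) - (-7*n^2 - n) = 2*n^3 - 2*n^2 + 6*n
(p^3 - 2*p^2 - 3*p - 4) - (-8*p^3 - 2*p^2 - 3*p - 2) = 9*p^3 - 2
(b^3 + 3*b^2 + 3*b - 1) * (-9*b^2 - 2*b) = -9*b^5 - 29*b^4 - 33*b^3 + 3*b^2 + 2*b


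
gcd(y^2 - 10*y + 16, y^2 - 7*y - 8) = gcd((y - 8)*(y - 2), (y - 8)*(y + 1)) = y - 8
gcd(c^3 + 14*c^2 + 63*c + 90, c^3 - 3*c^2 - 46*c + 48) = c + 6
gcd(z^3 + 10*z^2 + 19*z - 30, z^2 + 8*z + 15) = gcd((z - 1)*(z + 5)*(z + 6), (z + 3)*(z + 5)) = z + 5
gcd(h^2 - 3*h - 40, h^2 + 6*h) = 1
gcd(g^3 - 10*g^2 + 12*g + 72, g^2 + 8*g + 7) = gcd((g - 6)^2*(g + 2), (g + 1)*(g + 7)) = 1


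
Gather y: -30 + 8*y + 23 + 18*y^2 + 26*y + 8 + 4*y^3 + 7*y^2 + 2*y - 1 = 4*y^3 + 25*y^2 + 36*y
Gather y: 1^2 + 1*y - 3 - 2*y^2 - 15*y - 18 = -2*y^2 - 14*y - 20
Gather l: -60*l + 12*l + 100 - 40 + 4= 64 - 48*l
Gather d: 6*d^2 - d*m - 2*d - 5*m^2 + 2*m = 6*d^2 + d*(-m - 2) - 5*m^2 + 2*m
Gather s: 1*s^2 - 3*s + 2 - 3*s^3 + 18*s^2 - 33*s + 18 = -3*s^3 + 19*s^2 - 36*s + 20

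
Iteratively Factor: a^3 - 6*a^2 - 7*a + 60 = (a - 5)*(a^2 - a - 12) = (a - 5)*(a - 4)*(a + 3)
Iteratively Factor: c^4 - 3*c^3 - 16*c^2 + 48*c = (c - 3)*(c^3 - 16*c) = (c - 4)*(c - 3)*(c^2 + 4*c) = c*(c - 4)*(c - 3)*(c + 4)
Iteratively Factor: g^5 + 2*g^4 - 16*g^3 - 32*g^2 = (g)*(g^4 + 2*g^3 - 16*g^2 - 32*g) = g*(g + 2)*(g^3 - 16*g) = g^2*(g + 2)*(g^2 - 16) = g^2*(g + 2)*(g + 4)*(g - 4)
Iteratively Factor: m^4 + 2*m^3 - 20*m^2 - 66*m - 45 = (m + 3)*(m^3 - m^2 - 17*m - 15) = (m - 5)*(m + 3)*(m^2 + 4*m + 3) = (m - 5)*(m + 1)*(m + 3)*(m + 3)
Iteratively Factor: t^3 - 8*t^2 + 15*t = (t - 5)*(t^2 - 3*t) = t*(t - 5)*(t - 3)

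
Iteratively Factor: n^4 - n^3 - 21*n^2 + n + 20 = (n + 1)*(n^3 - 2*n^2 - 19*n + 20) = (n - 5)*(n + 1)*(n^2 + 3*n - 4) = (n - 5)*(n + 1)*(n + 4)*(n - 1)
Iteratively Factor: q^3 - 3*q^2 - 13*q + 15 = (q - 5)*(q^2 + 2*q - 3) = (q - 5)*(q - 1)*(q + 3)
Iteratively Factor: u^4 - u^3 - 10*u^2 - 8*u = (u - 4)*(u^3 + 3*u^2 + 2*u) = u*(u - 4)*(u^2 + 3*u + 2) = u*(u - 4)*(u + 1)*(u + 2)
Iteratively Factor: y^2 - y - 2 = (y - 2)*(y + 1)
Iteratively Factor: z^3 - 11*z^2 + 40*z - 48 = (z - 4)*(z^2 - 7*z + 12) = (z - 4)*(z - 3)*(z - 4)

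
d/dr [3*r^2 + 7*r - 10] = 6*r + 7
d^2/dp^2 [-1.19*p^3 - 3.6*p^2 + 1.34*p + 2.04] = -7.14*p - 7.2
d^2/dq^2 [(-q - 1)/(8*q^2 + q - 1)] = 2*(-(q + 1)*(16*q + 1)^2 + 3*(8*q + 3)*(8*q^2 + q - 1))/(8*q^2 + q - 1)^3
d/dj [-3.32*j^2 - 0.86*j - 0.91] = -6.64*j - 0.86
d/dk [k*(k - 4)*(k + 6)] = 3*k^2 + 4*k - 24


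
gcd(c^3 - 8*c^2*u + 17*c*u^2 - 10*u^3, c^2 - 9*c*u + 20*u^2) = -c + 5*u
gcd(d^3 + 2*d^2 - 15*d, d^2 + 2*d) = d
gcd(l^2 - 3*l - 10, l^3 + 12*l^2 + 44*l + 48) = l + 2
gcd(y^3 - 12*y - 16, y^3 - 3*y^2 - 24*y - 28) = y^2 + 4*y + 4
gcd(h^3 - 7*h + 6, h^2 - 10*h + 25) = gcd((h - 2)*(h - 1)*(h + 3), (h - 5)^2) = 1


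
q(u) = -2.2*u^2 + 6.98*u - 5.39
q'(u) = 6.98 - 4.4*u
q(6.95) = -63.14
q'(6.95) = -23.60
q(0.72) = -1.50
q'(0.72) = 3.81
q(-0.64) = -10.76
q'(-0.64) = 9.80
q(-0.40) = -8.53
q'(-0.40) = 8.74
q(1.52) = 0.14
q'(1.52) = 0.29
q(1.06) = -0.46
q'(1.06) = 2.32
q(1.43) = 0.09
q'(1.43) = 0.69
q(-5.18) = -100.58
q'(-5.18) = 29.77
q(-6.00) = -126.47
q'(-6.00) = 33.38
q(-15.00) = -605.09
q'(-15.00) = 72.98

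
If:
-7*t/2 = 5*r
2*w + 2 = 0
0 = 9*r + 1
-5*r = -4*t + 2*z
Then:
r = -1/9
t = 10/63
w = -1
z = 25/42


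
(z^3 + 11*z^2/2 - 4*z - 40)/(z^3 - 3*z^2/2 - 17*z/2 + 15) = (z^2 + 8*z + 16)/(z^2 + z - 6)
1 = 1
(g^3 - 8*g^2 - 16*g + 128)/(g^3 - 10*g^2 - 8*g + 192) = (g - 4)/(g - 6)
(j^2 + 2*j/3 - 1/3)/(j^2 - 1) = (j - 1/3)/(j - 1)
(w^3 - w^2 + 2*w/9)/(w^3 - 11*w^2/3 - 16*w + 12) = w*(3*w - 1)/(3*(w^2 - 3*w - 18))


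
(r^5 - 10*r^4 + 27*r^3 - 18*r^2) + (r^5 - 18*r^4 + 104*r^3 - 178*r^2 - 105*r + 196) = 2*r^5 - 28*r^4 + 131*r^3 - 196*r^2 - 105*r + 196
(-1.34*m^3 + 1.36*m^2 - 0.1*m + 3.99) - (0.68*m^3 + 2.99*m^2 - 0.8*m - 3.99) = -2.02*m^3 - 1.63*m^2 + 0.7*m + 7.98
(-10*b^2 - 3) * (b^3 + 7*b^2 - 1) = -10*b^5 - 70*b^4 - 3*b^3 - 11*b^2 + 3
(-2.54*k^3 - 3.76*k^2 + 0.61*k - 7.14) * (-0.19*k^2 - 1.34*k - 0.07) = 0.4826*k^5 + 4.118*k^4 + 5.1003*k^3 + 0.8024*k^2 + 9.5249*k + 0.4998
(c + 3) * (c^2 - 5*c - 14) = c^3 - 2*c^2 - 29*c - 42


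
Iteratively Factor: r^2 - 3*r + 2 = (r - 2)*(r - 1)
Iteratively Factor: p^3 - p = (p + 1)*(p^2 - p) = p*(p + 1)*(p - 1)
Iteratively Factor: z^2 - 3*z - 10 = (z - 5)*(z + 2)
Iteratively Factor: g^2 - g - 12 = (g + 3)*(g - 4)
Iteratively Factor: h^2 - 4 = (h - 2)*(h + 2)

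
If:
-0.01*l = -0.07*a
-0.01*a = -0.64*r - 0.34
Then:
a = 64.0*r + 34.0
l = 448.0*r + 238.0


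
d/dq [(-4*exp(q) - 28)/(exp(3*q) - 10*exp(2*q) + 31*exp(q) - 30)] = 4*((exp(q) + 7)*(3*exp(2*q) - 20*exp(q) + 31) - exp(3*q) + 10*exp(2*q) - 31*exp(q) + 30)*exp(q)/(exp(3*q) - 10*exp(2*q) + 31*exp(q) - 30)^2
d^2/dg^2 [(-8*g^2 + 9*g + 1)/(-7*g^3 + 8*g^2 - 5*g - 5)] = 2*(392*g^6 - 1323*g^5 + 378*g^4 - 1453*g^3 + 2553*g^2 - 855*g + 360)/(343*g^9 - 1176*g^8 + 2079*g^7 - 1457*g^6 - 195*g^5 + 1410*g^4 - 550*g^3 - 225*g^2 + 375*g + 125)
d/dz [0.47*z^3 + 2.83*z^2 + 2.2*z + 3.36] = 1.41*z^2 + 5.66*z + 2.2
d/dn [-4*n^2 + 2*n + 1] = 2 - 8*n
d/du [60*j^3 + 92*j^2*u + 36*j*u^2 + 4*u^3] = 92*j^2 + 72*j*u + 12*u^2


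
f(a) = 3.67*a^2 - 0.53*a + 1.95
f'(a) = 7.34*a - 0.53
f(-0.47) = 3.01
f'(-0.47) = -3.98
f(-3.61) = 51.69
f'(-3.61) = -27.03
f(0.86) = 4.21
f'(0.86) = 5.78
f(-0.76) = 4.47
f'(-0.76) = -6.11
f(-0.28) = 2.39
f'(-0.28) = -2.59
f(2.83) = 29.84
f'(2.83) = 20.24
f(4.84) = 85.36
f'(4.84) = 35.00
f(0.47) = 2.51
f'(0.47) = 2.92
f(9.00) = 294.45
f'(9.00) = 65.53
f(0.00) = 1.95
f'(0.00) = -0.53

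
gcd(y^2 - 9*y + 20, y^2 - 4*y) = y - 4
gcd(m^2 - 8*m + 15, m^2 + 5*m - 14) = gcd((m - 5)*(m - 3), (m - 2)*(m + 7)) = 1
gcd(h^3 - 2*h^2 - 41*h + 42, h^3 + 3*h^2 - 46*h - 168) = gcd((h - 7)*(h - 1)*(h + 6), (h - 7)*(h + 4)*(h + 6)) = h^2 - h - 42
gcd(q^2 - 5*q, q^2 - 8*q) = q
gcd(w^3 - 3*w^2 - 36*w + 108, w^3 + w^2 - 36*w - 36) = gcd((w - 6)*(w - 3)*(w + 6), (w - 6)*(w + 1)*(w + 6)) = w^2 - 36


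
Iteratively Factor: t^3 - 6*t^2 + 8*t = (t)*(t^2 - 6*t + 8) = t*(t - 2)*(t - 4)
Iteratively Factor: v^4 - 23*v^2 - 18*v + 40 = (v + 2)*(v^3 - 2*v^2 - 19*v + 20) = (v + 2)*(v + 4)*(v^2 - 6*v + 5) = (v - 1)*(v + 2)*(v + 4)*(v - 5)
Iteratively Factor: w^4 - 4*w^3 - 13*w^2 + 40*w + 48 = (w + 1)*(w^3 - 5*w^2 - 8*w + 48) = (w + 1)*(w + 3)*(w^2 - 8*w + 16) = (w - 4)*(w + 1)*(w + 3)*(w - 4)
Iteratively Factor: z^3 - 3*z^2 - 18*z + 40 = (z + 4)*(z^2 - 7*z + 10) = (z - 5)*(z + 4)*(z - 2)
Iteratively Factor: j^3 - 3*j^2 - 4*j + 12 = (j + 2)*(j^2 - 5*j + 6) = (j - 3)*(j + 2)*(j - 2)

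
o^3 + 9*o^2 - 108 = (o - 3)*(o + 6)^2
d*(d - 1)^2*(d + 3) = d^4 + d^3 - 5*d^2 + 3*d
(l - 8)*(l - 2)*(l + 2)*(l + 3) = l^4 - 5*l^3 - 28*l^2 + 20*l + 96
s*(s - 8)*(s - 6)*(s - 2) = s^4 - 16*s^3 + 76*s^2 - 96*s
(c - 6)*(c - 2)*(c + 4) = c^3 - 4*c^2 - 20*c + 48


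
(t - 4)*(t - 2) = t^2 - 6*t + 8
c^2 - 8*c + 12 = (c - 6)*(c - 2)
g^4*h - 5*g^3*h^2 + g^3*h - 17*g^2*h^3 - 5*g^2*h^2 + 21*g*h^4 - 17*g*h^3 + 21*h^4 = (g - 7*h)*(g - h)*(g + 3*h)*(g*h + h)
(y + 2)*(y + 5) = y^2 + 7*y + 10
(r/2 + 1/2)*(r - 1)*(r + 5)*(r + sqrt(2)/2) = r^4/2 + sqrt(2)*r^3/4 + 5*r^3/2 - r^2/2 + 5*sqrt(2)*r^2/4 - 5*r/2 - sqrt(2)*r/4 - 5*sqrt(2)/4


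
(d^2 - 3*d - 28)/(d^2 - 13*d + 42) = (d + 4)/(d - 6)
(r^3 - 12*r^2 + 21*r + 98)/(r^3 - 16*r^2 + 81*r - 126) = (r^2 - 5*r - 14)/(r^2 - 9*r + 18)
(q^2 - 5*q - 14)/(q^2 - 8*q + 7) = (q + 2)/(q - 1)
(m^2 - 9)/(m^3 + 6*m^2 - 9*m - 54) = 1/(m + 6)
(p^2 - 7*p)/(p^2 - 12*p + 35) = p/(p - 5)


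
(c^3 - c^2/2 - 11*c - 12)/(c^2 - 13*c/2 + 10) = (2*c^2 + 7*c + 6)/(2*c - 5)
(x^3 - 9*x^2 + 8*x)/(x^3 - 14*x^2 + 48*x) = (x - 1)/(x - 6)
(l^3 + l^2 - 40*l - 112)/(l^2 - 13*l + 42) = (l^2 + 8*l + 16)/(l - 6)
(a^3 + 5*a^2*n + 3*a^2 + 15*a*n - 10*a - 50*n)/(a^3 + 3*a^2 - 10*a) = (a + 5*n)/a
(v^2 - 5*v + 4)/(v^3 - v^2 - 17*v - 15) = (-v^2 + 5*v - 4)/(-v^3 + v^2 + 17*v + 15)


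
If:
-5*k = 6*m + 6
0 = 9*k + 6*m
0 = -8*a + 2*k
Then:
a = 3/8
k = 3/2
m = -9/4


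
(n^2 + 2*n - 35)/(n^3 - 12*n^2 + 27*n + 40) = (n + 7)/(n^2 - 7*n - 8)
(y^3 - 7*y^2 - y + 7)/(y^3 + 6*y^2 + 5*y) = (y^2 - 8*y + 7)/(y*(y + 5))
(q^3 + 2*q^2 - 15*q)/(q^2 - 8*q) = (q^2 + 2*q - 15)/(q - 8)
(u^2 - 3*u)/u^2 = (u - 3)/u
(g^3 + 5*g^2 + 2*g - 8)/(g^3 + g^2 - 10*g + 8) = (g + 2)/(g - 2)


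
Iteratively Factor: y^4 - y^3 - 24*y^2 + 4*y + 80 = (y - 2)*(y^3 + y^2 - 22*y - 40) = (y - 2)*(y + 4)*(y^2 - 3*y - 10) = (y - 2)*(y + 2)*(y + 4)*(y - 5)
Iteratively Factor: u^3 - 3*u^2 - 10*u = (u + 2)*(u^2 - 5*u) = u*(u + 2)*(u - 5)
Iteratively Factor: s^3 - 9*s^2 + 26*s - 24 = (s - 2)*(s^2 - 7*s + 12) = (s - 3)*(s - 2)*(s - 4)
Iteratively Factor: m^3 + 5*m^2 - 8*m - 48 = (m - 3)*(m^2 + 8*m + 16) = (m - 3)*(m + 4)*(m + 4)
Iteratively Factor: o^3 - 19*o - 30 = (o + 3)*(o^2 - 3*o - 10) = (o - 5)*(o + 3)*(o + 2)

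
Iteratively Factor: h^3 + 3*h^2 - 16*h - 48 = (h + 3)*(h^2 - 16) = (h - 4)*(h + 3)*(h + 4)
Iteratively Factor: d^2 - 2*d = (d - 2)*(d)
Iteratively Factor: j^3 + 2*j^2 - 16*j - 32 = (j - 4)*(j^2 + 6*j + 8) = (j - 4)*(j + 4)*(j + 2)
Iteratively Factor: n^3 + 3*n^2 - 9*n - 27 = (n - 3)*(n^2 + 6*n + 9) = (n - 3)*(n + 3)*(n + 3)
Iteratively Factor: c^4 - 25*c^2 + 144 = (c + 3)*(c^3 - 3*c^2 - 16*c + 48) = (c - 4)*(c + 3)*(c^2 + c - 12) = (c - 4)*(c + 3)*(c + 4)*(c - 3)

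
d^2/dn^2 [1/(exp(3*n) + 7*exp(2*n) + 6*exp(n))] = (-(exp(2*n) + 7*exp(n) + 6)*(9*exp(2*n) + 28*exp(n) + 6) + 2*(3*exp(2*n) + 14*exp(n) + 6)^2)*exp(-n)/(exp(2*n) + 7*exp(n) + 6)^3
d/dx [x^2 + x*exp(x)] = x*exp(x) + 2*x + exp(x)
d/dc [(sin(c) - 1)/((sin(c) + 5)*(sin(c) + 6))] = (2*sin(c) + cos(c)^2 + 40)*cos(c)/((sin(c) + 5)^2*(sin(c) + 6)^2)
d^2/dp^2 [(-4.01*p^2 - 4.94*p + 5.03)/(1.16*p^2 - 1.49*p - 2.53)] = (-27.156296*p^3 - 30.00108*p^2 - 139.150584*p + 37.767712)/(1.560896*p^6 - 6.014832*p^5 - 2.487156*p^4 + 22.929163*p^3 + 5.424573*p^2 - 28.612023*p - 16.194277)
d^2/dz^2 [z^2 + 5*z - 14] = 2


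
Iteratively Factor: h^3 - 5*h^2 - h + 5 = (h - 5)*(h^2 - 1) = (h - 5)*(h - 1)*(h + 1)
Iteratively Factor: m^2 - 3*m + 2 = (m - 2)*(m - 1)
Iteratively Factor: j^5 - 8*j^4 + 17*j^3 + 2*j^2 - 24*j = (j - 3)*(j^4 - 5*j^3 + 2*j^2 + 8*j) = (j - 3)*(j + 1)*(j^3 - 6*j^2 + 8*j) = (j - 4)*(j - 3)*(j + 1)*(j^2 - 2*j) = j*(j - 4)*(j - 3)*(j + 1)*(j - 2)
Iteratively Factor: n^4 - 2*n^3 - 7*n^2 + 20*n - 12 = (n + 3)*(n^3 - 5*n^2 + 8*n - 4) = (n - 2)*(n + 3)*(n^2 - 3*n + 2) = (n - 2)^2*(n + 3)*(n - 1)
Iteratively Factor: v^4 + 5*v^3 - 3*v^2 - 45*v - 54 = (v + 2)*(v^3 + 3*v^2 - 9*v - 27) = (v + 2)*(v + 3)*(v^2 - 9) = (v + 2)*(v + 3)^2*(v - 3)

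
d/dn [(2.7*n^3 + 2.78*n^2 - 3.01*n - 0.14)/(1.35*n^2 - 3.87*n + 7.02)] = (3.645*n^4 - 20.898*n^3 + 50.1669*n^2 + 39.4092*n - 21.672)/(1.8225*n^4 - 10.449*n^3 + 33.9309*n^2 - 54.3348*n + 49.2804)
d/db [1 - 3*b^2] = -6*b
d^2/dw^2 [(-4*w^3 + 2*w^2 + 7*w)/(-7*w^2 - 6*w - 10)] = 10*(-79*w^3 + 228*w^2 + 534*w + 44)/(343*w^6 + 882*w^5 + 2226*w^4 + 2736*w^3 + 3180*w^2 + 1800*w + 1000)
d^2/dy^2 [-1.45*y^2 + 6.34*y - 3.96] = -2.90000000000000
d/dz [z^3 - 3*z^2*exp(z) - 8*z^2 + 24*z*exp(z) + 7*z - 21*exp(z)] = -3*z^2*exp(z) + 3*z^2 + 18*z*exp(z) - 16*z + 3*exp(z) + 7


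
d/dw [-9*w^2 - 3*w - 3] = -18*w - 3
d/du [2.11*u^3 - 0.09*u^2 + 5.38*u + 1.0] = 6.33*u^2 - 0.18*u + 5.38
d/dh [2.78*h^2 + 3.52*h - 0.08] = 5.56*h + 3.52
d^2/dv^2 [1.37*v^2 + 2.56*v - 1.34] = 2.74000000000000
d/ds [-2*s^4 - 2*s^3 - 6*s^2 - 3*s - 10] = -8*s^3 - 6*s^2 - 12*s - 3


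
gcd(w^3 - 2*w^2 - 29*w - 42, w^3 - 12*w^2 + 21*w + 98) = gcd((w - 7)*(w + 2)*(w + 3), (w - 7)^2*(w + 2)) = w^2 - 5*w - 14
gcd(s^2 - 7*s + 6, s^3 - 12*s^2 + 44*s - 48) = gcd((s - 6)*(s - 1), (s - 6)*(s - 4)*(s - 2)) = s - 6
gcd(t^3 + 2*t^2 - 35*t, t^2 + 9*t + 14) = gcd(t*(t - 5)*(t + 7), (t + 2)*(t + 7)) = t + 7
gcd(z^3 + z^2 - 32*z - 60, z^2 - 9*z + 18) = z - 6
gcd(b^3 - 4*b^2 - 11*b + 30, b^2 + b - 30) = b - 5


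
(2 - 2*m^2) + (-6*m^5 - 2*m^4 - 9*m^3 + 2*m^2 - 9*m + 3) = -6*m^5 - 2*m^4 - 9*m^3 - 9*m + 5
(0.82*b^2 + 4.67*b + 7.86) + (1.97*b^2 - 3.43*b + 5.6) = 2.79*b^2 + 1.24*b + 13.46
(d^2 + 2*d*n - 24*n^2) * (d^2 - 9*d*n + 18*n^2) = d^4 - 7*d^3*n - 24*d^2*n^2 + 252*d*n^3 - 432*n^4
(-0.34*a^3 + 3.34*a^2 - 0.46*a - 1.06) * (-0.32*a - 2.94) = 0.1088*a^4 - 0.0691999999999999*a^3 - 9.6724*a^2 + 1.6916*a + 3.1164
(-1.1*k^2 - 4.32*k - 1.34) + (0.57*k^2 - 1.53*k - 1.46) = -0.53*k^2 - 5.85*k - 2.8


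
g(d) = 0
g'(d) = 0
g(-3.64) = 0.00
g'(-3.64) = 0.00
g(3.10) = 0.00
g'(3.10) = 0.00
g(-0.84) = 0.00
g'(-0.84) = 0.00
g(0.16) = 0.00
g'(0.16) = 0.00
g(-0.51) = 0.00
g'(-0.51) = 0.00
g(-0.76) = 0.00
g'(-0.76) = 0.00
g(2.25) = 0.00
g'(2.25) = 0.00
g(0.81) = 0.00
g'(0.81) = 0.00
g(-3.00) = 0.00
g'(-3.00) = 0.00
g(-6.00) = 0.00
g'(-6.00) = 0.00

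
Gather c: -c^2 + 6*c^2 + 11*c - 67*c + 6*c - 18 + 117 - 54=5*c^2 - 50*c + 45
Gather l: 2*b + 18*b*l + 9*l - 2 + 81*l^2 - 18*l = 2*b + 81*l^2 + l*(18*b - 9) - 2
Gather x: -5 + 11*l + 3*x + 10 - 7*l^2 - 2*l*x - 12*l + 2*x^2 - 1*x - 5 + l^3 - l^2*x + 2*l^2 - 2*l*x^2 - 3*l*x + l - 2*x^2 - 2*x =l^3 - 5*l^2 - 2*l*x^2 + x*(-l^2 - 5*l)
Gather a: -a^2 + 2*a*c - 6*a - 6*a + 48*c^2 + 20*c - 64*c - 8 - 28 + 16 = -a^2 + a*(2*c - 12) + 48*c^2 - 44*c - 20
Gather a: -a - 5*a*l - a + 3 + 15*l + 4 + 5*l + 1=a*(-5*l - 2) + 20*l + 8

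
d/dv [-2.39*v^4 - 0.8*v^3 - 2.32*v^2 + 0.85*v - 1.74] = -9.56*v^3 - 2.4*v^2 - 4.64*v + 0.85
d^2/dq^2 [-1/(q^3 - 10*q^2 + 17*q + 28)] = 2*((3*q - 10)*(q^3 - 10*q^2 + 17*q + 28) - (3*q^2 - 20*q + 17)^2)/(q^3 - 10*q^2 + 17*q + 28)^3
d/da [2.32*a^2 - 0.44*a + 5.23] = 4.64*a - 0.44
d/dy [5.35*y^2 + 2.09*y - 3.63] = 10.7*y + 2.09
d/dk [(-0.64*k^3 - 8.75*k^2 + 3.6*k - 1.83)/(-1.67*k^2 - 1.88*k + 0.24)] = (1.0688*k^4 + 2.4064*k^3 + 22.0012*k^2 - 10.3122*k - 2.5764)/(2.7889*k^4 + 6.2792*k^3 + 2.7328*k^2 - 0.9024*k + 0.0576)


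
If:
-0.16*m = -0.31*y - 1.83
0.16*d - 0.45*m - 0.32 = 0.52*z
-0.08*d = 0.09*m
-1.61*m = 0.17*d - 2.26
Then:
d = -1.79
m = 1.59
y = -5.08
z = -2.55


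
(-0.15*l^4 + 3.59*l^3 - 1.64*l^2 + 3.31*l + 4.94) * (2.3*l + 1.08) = -0.345*l^5 + 8.095*l^4 + 0.105200000000001*l^3 + 5.8418*l^2 + 14.9368*l + 5.3352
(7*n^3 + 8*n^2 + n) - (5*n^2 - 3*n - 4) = 7*n^3 + 3*n^2 + 4*n + 4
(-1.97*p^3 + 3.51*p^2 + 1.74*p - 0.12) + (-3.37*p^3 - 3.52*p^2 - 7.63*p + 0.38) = -5.34*p^3 - 0.0100000000000002*p^2 - 5.89*p + 0.26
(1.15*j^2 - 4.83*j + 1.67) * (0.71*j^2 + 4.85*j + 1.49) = 0.8165*j^4 + 2.1482*j^3 - 20.5263*j^2 + 0.902799999999999*j + 2.4883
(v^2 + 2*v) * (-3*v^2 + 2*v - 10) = -3*v^4 - 4*v^3 - 6*v^2 - 20*v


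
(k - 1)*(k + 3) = k^2 + 2*k - 3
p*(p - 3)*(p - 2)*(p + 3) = p^4 - 2*p^3 - 9*p^2 + 18*p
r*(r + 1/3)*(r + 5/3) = r^3 + 2*r^2 + 5*r/9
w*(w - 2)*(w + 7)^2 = w^4 + 12*w^3 + 21*w^2 - 98*w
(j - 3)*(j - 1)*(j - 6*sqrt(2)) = j^3 - 6*sqrt(2)*j^2 - 4*j^2 + 3*j + 24*sqrt(2)*j - 18*sqrt(2)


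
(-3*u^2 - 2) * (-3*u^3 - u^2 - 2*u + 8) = 9*u^5 + 3*u^4 + 12*u^3 - 22*u^2 + 4*u - 16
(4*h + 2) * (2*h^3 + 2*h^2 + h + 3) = 8*h^4 + 12*h^3 + 8*h^2 + 14*h + 6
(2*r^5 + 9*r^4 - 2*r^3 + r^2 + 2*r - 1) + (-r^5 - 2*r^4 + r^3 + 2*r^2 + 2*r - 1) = r^5 + 7*r^4 - r^3 + 3*r^2 + 4*r - 2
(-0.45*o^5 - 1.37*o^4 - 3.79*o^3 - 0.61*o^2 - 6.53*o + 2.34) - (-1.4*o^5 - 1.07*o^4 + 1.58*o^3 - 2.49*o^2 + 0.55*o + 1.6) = 0.95*o^5 - 0.3*o^4 - 5.37*o^3 + 1.88*o^2 - 7.08*o + 0.74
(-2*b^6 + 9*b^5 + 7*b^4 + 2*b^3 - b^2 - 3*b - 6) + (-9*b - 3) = -2*b^6 + 9*b^5 + 7*b^4 + 2*b^3 - b^2 - 12*b - 9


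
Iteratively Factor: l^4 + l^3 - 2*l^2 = (l + 2)*(l^3 - l^2) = l*(l + 2)*(l^2 - l) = l^2*(l + 2)*(l - 1)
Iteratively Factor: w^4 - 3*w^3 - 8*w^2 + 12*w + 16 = (w + 2)*(w^3 - 5*w^2 + 2*w + 8) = (w + 1)*(w + 2)*(w^2 - 6*w + 8) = (w - 4)*(w + 1)*(w + 2)*(w - 2)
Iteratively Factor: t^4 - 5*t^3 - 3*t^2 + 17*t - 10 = (t + 2)*(t^3 - 7*t^2 + 11*t - 5) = (t - 1)*(t + 2)*(t^2 - 6*t + 5) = (t - 1)^2*(t + 2)*(t - 5)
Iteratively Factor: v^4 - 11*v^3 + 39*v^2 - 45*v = (v - 3)*(v^3 - 8*v^2 + 15*v) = (v - 5)*(v - 3)*(v^2 - 3*v) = v*(v - 5)*(v - 3)*(v - 3)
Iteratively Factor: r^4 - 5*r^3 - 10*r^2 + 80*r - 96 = (r - 2)*(r^3 - 3*r^2 - 16*r + 48) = (r - 3)*(r - 2)*(r^2 - 16) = (r - 4)*(r - 3)*(r - 2)*(r + 4)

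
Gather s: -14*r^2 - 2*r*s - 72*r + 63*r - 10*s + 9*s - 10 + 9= -14*r^2 - 9*r + s*(-2*r - 1) - 1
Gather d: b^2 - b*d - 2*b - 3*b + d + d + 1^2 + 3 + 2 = b^2 - 5*b + d*(2 - b) + 6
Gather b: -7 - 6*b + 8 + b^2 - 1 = b^2 - 6*b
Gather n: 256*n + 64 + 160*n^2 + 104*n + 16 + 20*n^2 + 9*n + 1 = 180*n^2 + 369*n + 81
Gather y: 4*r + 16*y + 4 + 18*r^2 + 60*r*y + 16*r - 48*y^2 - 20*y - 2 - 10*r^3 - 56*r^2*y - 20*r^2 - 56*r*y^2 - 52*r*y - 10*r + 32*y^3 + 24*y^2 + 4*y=-10*r^3 - 2*r^2 + 10*r + 32*y^3 + y^2*(-56*r - 24) + y*(-56*r^2 + 8*r) + 2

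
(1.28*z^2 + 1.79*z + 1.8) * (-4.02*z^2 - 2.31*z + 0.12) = -5.1456*z^4 - 10.1526*z^3 - 11.2173*z^2 - 3.9432*z + 0.216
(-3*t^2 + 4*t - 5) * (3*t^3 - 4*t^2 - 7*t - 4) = -9*t^5 + 24*t^4 - 10*t^3 + 4*t^2 + 19*t + 20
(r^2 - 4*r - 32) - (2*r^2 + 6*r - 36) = -r^2 - 10*r + 4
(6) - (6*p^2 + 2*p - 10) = -6*p^2 - 2*p + 16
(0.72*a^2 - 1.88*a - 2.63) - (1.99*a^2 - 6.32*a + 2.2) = -1.27*a^2 + 4.44*a - 4.83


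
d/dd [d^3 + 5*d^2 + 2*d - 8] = 3*d^2 + 10*d + 2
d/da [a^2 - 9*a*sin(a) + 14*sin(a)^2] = -9*a*cos(a) + 2*a - 9*sin(a) + 14*sin(2*a)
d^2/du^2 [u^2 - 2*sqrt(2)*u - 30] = 2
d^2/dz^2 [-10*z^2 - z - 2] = -20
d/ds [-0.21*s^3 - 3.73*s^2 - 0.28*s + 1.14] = -0.63*s^2 - 7.46*s - 0.28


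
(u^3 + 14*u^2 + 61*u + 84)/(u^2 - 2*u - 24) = (u^2 + 10*u + 21)/(u - 6)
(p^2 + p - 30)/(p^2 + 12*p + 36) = (p - 5)/(p + 6)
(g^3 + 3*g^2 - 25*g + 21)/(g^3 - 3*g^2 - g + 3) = (g + 7)/(g + 1)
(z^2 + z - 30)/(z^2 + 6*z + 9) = (z^2 + z - 30)/(z^2 + 6*z + 9)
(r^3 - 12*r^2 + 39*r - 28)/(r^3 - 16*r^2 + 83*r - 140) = (r - 1)/(r - 5)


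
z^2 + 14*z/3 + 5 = (z + 5/3)*(z + 3)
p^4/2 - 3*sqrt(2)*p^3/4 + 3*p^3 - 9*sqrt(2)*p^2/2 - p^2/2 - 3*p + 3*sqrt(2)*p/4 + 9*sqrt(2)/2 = (p/2 + 1/2)*(p - 1)*(p + 6)*(p - 3*sqrt(2)/2)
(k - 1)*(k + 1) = k^2 - 1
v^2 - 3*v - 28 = (v - 7)*(v + 4)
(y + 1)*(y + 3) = y^2 + 4*y + 3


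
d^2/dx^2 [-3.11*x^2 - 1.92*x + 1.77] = -6.22000000000000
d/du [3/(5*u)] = -3/(5*u^2)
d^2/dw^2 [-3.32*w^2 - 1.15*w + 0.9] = -6.64000000000000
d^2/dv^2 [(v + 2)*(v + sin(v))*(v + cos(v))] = -sqrt(2)*v^2*sin(v + pi/4) - 6*v*sin(v) - 2*v*sin(2*v) + 2*v*cos(v) + 6*v - 2*sin(v) - 4*sin(2*v) + 6*cos(v) + 2*cos(2*v) + 4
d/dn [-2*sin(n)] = -2*cos(n)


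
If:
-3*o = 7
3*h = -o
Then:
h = 7/9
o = -7/3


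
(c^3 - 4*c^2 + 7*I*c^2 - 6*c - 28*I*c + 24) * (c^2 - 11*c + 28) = c^5 - 15*c^4 + 7*I*c^4 + 66*c^3 - 105*I*c^3 - 22*c^2 + 504*I*c^2 - 432*c - 784*I*c + 672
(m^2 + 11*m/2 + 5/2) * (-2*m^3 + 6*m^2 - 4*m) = -2*m^5 - 5*m^4 + 24*m^3 - 7*m^2 - 10*m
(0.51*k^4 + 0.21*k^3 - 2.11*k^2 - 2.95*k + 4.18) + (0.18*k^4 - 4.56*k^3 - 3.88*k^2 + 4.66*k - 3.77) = 0.69*k^4 - 4.35*k^3 - 5.99*k^2 + 1.71*k + 0.41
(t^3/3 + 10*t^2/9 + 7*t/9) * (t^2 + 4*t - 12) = t^5/3 + 22*t^4/9 + 11*t^3/9 - 92*t^2/9 - 28*t/3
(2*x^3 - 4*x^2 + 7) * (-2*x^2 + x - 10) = -4*x^5 + 10*x^4 - 24*x^3 + 26*x^2 + 7*x - 70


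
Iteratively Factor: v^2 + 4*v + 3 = (v + 3)*(v + 1)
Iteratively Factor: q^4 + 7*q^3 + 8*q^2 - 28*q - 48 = (q + 3)*(q^3 + 4*q^2 - 4*q - 16) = (q + 3)*(q + 4)*(q^2 - 4) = (q + 2)*(q + 3)*(q + 4)*(q - 2)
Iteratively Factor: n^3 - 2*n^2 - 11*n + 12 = (n - 1)*(n^2 - n - 12) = (n - 4)*(n - 1)*(n + 3)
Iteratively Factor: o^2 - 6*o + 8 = (o - 4)*(o - 2)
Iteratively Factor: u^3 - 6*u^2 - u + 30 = (u - 5)*(u^2 - u - 6) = (u - 5)*(u + 2)*(u - 3)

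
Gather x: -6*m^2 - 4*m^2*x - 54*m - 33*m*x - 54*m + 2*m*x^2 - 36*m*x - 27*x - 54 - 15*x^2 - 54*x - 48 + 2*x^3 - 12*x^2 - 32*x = -6*m^2 - 108*m + 2*x^3 + x^2*(2*m - 27) + x*(-4*m^2 - 69*m - 113) - 102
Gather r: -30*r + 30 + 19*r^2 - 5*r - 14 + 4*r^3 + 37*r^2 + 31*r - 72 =4*r^3 + 56*r^2 - 4*r - 56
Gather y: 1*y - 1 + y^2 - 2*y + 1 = y^2 - y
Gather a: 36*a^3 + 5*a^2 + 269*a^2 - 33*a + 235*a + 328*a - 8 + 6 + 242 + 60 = 36*a^3 + 274*a^2 + 530*a + 300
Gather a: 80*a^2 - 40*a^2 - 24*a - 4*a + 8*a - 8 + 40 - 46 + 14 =40*a^2 - 20*a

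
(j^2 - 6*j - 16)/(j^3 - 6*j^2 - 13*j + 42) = (j^2 - 6*j - 16)/(j^3 - 6*j^2 - 13*j + 42)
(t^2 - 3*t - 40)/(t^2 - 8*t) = (t + 5)/t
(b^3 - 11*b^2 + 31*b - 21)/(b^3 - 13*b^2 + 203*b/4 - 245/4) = 4*(b^2 - 4*b + 3)/(4*b^2 - 24*b + 35)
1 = 1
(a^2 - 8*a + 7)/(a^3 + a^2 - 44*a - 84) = (a - 1)/(a^2 + 8*a + 12)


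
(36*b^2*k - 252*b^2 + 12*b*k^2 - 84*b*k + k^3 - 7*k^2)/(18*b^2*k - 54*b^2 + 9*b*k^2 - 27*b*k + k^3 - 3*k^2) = (6*b*k - 42*b + k^2 - 7*k)/(3*b*k - 9*b + k^2 - 3*k)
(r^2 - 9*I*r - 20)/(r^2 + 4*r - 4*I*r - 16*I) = (r - 5*I)/(r + 4)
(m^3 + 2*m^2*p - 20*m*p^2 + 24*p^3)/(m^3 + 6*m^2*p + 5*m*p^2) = (m^3 + 2*m^2*p - 20*m*p^2 + 24*p^3)/(m*(m^2 + 6*m*p + 5*p^2))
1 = 1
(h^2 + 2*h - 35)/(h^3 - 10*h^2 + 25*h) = (h + 7)/(h*(h - 5))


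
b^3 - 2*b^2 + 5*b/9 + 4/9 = (b - 4/3)*(b - 1)*(b + 1/3)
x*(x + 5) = x^2 + 5*x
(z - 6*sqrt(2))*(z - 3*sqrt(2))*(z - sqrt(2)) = z^3 - 10*sqrt(2)*z^2 + 54*z - 36*sqrt(2)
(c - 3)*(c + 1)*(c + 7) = c^3 + 5*c^2 - 17*c - 21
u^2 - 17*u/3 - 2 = (u - 6)*(u + 1/3)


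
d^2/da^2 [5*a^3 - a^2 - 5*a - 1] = 30*a - 2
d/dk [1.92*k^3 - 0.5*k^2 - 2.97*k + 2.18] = 5.76*k^2 - 1.0*k - 2.97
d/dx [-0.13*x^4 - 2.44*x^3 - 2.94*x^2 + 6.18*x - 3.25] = -0.52*x^3 - 7.32*x^2 - 5.88*x + 6.18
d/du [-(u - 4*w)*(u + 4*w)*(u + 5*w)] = -3*u^2 - 10*u*w + 16*w^2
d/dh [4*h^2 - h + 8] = 8*h - 1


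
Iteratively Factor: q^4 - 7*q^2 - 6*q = (q + 2)*(q^3 - 2*q^2 - 3*q) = (q - 3)*(q + 2)*(q^2 + q) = (q - 3)*(q + 1)*(q + 2)*(q)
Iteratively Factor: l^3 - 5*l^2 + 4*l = (l)*(l^2 - 5*l + 4) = l*(l - 4)*(l - 1)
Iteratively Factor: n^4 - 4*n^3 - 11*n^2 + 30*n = (n)*(n^3 - 4*n^2 - 11*n + 30) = n*(n - 5)*(n^2 + n - 6) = n*(n - 5)*(n - 2)*(n + 3)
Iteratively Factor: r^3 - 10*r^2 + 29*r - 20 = (r - 4)*(r^2 - 6*r + 5) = (r - 5)*(r - 4)*(r - 1)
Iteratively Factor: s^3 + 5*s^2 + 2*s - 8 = (s + 4)*(s^2 + s - 2) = (s - 1)*(s + 4)*(s + 2)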